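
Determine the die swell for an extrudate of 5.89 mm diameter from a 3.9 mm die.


Die swell ratio = D_extrudate / D_die
= 5.89 / 3.9
= 1.51

Die swell = 1.51


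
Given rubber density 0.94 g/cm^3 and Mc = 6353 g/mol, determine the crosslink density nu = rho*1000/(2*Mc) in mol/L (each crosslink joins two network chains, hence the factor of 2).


nu = rho * 1000 / (2 * Mc)
nu = 0.94 * 1000 / (2 * 6353)
nu = 940.0 / 12706
nu = 0.0740 mol/L

0.0740 mol/L


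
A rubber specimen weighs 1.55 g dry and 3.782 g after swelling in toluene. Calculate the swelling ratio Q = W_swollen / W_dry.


Q = W_swollen / W_dry
Q = 3.782 / 1.55
Q = 2.44

Q = 2.44


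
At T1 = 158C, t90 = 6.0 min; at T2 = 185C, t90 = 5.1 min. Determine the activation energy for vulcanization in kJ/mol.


T1 = 431.15 K, T2 = 458.15 K
1/T1 - 1/T2 = 1.3669e-04
ln(t1/t2) = ln(6.0/5.1) = 0.1625
Ea = 8.314 * 0.1625 / 1.3669e-04 = 9885.2189 J/mol
Ea = 9.89 kJ/mol

9.89 kJ/mol


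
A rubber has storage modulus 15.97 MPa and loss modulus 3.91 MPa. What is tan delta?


tan delta = E'' / E'
= 3.91 / 15.97
= 0.2448

tan delta = 0.2448


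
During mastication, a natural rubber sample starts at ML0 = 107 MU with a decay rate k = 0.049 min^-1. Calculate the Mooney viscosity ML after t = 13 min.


ML = ML0 * exp(-k * t)
ML = 107 * exp(-0.049 * 13)
ML = 107 * 0.5289
ML = 56.59 MU

56.59 MU


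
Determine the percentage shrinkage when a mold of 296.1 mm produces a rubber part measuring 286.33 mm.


Shrinkage = (mold - part) / mold * 100
= (296.1 - 286.33) / 296.1 * 100
= 9.77 / 296.1 * 100
= 3.3%

3.3%


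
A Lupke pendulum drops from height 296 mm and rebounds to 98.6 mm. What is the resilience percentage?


Resilience = h_rebound / h_drop * 100
= 98.6 / 296 * 100
= 33.3%

33.3%


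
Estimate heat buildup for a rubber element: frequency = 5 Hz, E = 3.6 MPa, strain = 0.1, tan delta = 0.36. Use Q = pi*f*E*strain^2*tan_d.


Q = pi * f * E * strain^2 * tan_d
= pi * 5 * 3.6 * 0.1^2 * 0.36
= pi * 5 * 3.6 * 0.0100 * 0.36
= 0.2036

Q = 0.2036


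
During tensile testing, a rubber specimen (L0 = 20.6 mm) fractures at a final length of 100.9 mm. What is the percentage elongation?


Elongation = (Lf - L0) / L0 * 100
= (100.9 - 20.6) / 20.6 * 100
= 80.3 / 20.6 * 100
= 389.8%

389.8%


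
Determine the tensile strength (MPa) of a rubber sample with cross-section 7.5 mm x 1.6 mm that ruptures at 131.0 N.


Area = width * thickness = 7.5 * 1.6 = 12.0 mm^2
TS = force / area = 131.0 / 12.0 = 10.92 MPa

10.92 MPa


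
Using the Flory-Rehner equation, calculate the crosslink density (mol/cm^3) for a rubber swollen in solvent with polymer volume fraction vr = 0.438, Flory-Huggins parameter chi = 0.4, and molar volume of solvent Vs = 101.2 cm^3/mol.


ln(1 - vr) = ln(1 - 0.438) = -0.5763
Numerator = -((-0.5763) + 0.438 + 0.4 * 0.438^2) = 0.0615
Denominator = 101.2 * (0.438^(1/3) - 0.438/2) = 54.6922
nu = 0.0615 / 54.6922 = 0.0011 mol/cm^3

0.0011 mol/cm^3


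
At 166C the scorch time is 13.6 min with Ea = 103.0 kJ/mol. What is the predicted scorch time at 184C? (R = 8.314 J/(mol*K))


Convert temperatures: T1 = 166 + 273.15 = 439.15 K, T2 = 184 + 273.15 = 457.15 K
ts2_new = 13.6 * exp(103000 / 8.314 * (1/457.15 - 1/439.15))
1/T2 - 1/T1 = -8.9660e-05
ts2_new = 4.48 min

4.48 min


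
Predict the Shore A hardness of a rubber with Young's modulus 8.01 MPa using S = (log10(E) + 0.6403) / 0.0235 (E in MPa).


log10(E) = 0.0235*S - 0.6403  =>  S = (log10(E) + 0.6403) / 0.0235
log10(8.01) = 0.903633
S = (0.903633 + 0.6403) / 0.0235 = 1.543933 / 0.0235
S = 65.7

Shore A = 65.7


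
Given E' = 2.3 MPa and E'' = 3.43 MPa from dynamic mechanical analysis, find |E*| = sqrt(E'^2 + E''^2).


|E*| = sqrt(E'^2 + E''^2)
= sqrt(2.3^2 + 3.43^2)
= sqrt(5.2900 + 11.7649)
= 4.13 MPa

4.13 MPa


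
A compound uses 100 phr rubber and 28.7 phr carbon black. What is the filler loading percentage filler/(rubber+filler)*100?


Filler % = filler / (rubber + filler) * 100
= 28.7 / (100 + 28.7) * 100
= 28.7 / 128.7 * 100
= 22.3%

22.3%


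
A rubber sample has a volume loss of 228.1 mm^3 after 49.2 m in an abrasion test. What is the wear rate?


Rate = volume_loss / distance
= 228.1 / 49.2
= 4.636 mm^3/m

4.636 mm^3/m


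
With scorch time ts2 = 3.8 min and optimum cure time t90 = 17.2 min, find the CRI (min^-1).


CRI = 100 / (t90 - ts2)
= 100 / (17.2 - 3.8)
= 100 / 13.4
= 7.46 min^-1

7.46 min^-1


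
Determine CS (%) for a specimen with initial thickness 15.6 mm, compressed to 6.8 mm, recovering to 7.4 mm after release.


CS = (t0 - recovered) / (t0 - ts) * 100
= (15.6 - 7.4) / (15.6 - 6.8) * 100
= 8.2 / 8.8 * 100
= 93.2%

93.2%


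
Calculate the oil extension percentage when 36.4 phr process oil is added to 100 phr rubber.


Oil % = oil / (100 + oil) * 100
= 36.4 / (100 + 36.4) * 100
= 36.4 / 136.4 * 100
= 26.69%

26.69%


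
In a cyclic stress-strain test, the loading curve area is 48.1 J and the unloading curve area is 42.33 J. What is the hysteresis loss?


Hysteresis loss = loading - unloading
= 48.1 - 42.33
= 5.77 J

5.77 J


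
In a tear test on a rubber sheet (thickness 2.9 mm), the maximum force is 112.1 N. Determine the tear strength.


Tear strength = force / thickness
= 112.1 / 2.9
= 38.66 N/mm

38.66 N/mm


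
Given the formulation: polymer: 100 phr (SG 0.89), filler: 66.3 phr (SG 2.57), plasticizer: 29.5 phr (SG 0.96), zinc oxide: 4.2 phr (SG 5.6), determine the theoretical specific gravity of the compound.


Sum of weights = 200.0
Volume contributions:
  polymer: 100/0.89 = 112.3596
  filler: 66.3/2.57 = 25.7977
  plasticizer: 29.5/0.96 = 30.7292
  zinc oxide: 4.2/5.6 = 0.7500
Sum of volumes = 169.6364
SG = 200.0 / 169.6364 = 1.179

SG = 1.179


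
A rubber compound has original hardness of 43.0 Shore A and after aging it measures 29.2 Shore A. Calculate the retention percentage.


Retention = aged / original * 100
= 29.2 / 43.0 * 100
= 67.9%

67.9%


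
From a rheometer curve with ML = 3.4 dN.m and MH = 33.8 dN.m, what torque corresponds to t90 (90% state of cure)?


M90 = ML + 0.9 * (MH - ML)
M90 = 3.4 + 0.9 * (33.8 - 3.4)
M90 = 3.4 + 0.9 * 30.4
M90 = 30.76 dN.m

30.76 dN.m


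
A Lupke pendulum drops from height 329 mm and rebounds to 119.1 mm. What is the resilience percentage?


Resilience = h_rebound / h_drop * 100
= 119.1 / 329 * 100
= 36.2%

36.2%


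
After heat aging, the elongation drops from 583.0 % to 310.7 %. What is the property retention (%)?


Retention = aged / original * 100
= 310.7 / 583.0 * 100
= 53.3%

53.3%


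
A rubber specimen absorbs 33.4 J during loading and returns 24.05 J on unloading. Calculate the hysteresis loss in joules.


Hysteresis loss = loading - unloading
= 33.4 - 24.05
= 9.35 J

9.35 J


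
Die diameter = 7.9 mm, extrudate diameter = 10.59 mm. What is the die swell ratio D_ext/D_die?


Die swell ratio = D_extrudate / D_die
= 10.59 / 7.9
= 1.341

Die swell = 1.341


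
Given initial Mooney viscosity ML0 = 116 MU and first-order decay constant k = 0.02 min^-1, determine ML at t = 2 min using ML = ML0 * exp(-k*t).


ML = ML0 * exp(-k * t)
ML = 116 * exp(-0.02 * 2)
ML = 116 * 0.9608
ML = 111.45 MU

111.45 MU


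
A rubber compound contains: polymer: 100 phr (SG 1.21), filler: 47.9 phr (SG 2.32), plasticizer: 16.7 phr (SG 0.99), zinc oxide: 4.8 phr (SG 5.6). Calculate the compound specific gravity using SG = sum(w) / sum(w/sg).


Sum of weights = 169.4
Volume contributions:
  polymer: 100/1.21 = 82.6446
  filler: 47.9/2.32 = 20.6466
  plasticizer: 16.7/0.99 = 16.8687
  zinc oxide: 4.8/5.6 = 0.8571
Sum of volumes = 121.0170
SG = 169.4 / 121.0170 = 1.4

SG = 1.4


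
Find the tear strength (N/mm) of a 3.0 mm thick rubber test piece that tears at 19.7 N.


Tear strength = force / thickness
= 19.7 / 3.0
= 6.57 N/mm

6.57 N/mm


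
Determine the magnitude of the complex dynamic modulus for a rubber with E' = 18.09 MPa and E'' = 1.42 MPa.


|E*| = sqrt(E'^2 + E''^2)
= sqrt(18.09^2 + 1.42^2)
= sqrt(327.2481 + 2.0164)
= 18.146 MPa

18.146 MPa


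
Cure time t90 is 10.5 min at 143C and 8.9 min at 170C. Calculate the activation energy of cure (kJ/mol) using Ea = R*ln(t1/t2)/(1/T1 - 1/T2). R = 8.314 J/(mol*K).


T1 = 416.15 K, T2 = 443.15 K
1/T1 - 1/T2 = 1.4641e-04
ln(t1/t2) = ln(10.5/8.9) = 0.1653
Ea = 8.314 * 0.1653 / 1.4641e-04 = 9388.2093 J/mol
Ea = 9.39 kJ/mol

9.39 kJ/mol


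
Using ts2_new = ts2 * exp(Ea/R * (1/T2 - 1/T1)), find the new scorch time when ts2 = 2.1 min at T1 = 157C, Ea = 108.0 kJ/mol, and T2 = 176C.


Convert temperatures: T1 = 157 + 273.15 = 430.15 K, T2 = 176 + 273.15 = 449.15 K
ts2_new = 2.1 * exp(108000 / 8.314 * (1/449.15 - 1/430.15))
1/T2 - 1/T1 = -9.8343e-05
ts2_new = 0.59 min

0.59 min


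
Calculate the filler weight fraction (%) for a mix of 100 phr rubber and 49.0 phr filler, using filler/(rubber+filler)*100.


Filler % = filler / (rubber + filler) * 100
= 49.0 / (100 + 49.0) * 100
= 49.0 / 149.0 * 100
= 32.89%

32.89%


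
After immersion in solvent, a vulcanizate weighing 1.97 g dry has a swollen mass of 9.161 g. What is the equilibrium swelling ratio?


Q = W_swollen / W_dry
Q = 9.161 / 1.97
Q = 4.65

Q = 4.65


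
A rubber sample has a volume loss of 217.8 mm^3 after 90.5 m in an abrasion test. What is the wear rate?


Rate = volume_loss / distance
= 217.8 / 90.5
= 2.407 mm^3/m

2.407 mm^3/m


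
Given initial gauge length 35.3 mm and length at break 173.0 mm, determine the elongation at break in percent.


Elongation = (Lf - L0) / L0 * 100
= (173.0 - 35.3) / 35.3 * 100
= 137.7 / 35.3 * 100
= 390.1%

390.1%


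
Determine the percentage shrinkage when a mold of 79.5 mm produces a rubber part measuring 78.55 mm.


Shrinkage = (mold - part) / mold * 100
= (79.5 - 78.55) / 79.5 * 100
= 0.95 / 79.5 * 100
= 1.19%

1.19%


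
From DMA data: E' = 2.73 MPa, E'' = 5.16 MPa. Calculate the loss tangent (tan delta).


tan delta = E'' / E'
= 5.16 / 2.73
= 1.8901

tan delta = 1.8901


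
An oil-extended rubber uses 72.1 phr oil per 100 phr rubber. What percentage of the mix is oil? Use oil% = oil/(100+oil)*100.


Oil % = oil / (100 + oil) * 100
= 72.1 / (100 + 72.1) * 100
= 72.1 / 172.1 * 100
= 41.89%

41.89%


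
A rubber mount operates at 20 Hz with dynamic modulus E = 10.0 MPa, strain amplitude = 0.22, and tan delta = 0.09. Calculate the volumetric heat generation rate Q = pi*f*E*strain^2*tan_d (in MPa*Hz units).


Q = pi * f * E * strain^2 * tan_d
= pi * 20 * 10.0 * 0.22^2 * 0.09
= pi * 20 * 10.0 * 0.0484 * 0.09
= 2.7370

Q = 2.7370


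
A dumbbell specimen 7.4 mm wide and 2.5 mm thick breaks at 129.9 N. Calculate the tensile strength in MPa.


Area = width * thickness = 7.4 * 2.5 = 18.5 mm^2
TS = force / area = 129.9 / 18.5 = 7.02 MPa

7.02 MPa


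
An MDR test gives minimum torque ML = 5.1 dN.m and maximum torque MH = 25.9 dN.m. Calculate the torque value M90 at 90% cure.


M90 = ML + 0.9 * (MH - ML)
M90 = 5.1 + 0.9 * (25.9 - 5.1)
M90 = 5.1 + 0.9 * 20.8
M90 = 23.82 dN.m

23.82 dN.m


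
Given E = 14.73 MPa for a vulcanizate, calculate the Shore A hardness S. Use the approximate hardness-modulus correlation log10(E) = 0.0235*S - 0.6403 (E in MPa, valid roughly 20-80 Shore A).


log10(E) = 0.0235*S - 0.6403  =>  S = (log10(E) + 0.6403) / 0.0235
log10(14.73) = 1.168203
S = (1.168203 + 0.6403) / 0.0235 = 1.808503 / 0.0235
S = 77.0

Shore A = 77.0


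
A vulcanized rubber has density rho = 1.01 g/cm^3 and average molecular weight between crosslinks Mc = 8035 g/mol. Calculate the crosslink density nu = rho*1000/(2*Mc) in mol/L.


nu = rho * 1000 / (2 * Mc)
nu = 1.01 * 1000 / (2 * 8035)
nu = 1010.0 / 16070
nu = 0.0629 mol/L

0.0629 mol/L


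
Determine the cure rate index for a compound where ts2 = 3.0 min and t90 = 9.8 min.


CRI = 100 / (t90 - ts2)
= 100 / (9.8 - 3.0)
= 100 / 6.8
= 14.71 min^-1

14.71 min^-1


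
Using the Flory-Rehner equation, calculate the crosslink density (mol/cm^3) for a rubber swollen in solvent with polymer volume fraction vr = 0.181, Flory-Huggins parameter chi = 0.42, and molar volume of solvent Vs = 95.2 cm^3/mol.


ln(1 - vr) = ln(1 - 0.181) = -0.1997
Numerator = -((-0.1997) + 0.181 + 0.42 * 0.181^2) = 0.0049
Denominator = 95.2 * (0.181^(1/3) - 0.181/2) = 45.2357
nu = 0.0049 / 45.2357 = 1.0858e-04 mol/cm^3

1.0858e-04 mol/cm^3


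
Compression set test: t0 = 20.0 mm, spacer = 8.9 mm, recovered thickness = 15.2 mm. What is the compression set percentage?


CS = (t0 - recovered) / (t0 - ts) * 100
= (20.0 - 15.2) / (20.0 - 8.9) * 100
= 4.8 / 11.1 * 100
= 43.2%

43.2%


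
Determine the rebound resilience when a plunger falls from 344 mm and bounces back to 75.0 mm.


Resilience = h_rebound / h_drop * 100
= 75.0 / 344 * 100
= 21.8%

21.8%


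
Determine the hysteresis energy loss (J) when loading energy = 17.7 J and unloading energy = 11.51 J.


Hysteresis loss = loading - unloading
= 17.7 - 11.51
= 6.19 J

6.19 J


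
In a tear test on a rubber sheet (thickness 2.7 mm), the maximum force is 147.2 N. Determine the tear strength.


Tear strength = force / thickness
= 147.2 / 2.7
= 54.52 N/mm

54.52 N/mm


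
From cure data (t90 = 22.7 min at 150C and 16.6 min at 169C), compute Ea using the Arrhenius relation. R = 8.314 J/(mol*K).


T1 = 423.15 K, T2 = 442.15 K
1/T1 - 1/T2 = 1.0155e-04
ln(t1/t2) = ln(22.7/16.6) = 0.3130
Ea = 8.314 * 0.3130 / 1.0155e-04 = 25621.9583 J/mol
Ea = 25.62 kJ/mol

25.62 kJ/mol


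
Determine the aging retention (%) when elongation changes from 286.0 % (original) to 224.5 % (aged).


Retention = aged / original * 100
= 224.5 / 286.0 * 100
= 78.5%

78.5%


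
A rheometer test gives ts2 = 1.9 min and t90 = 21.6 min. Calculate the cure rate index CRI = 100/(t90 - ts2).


CRI = 100 / (t90 - ts2)
= 100 / (21.6 - 1.9)
= 100 / 19.7
= 5.08 min^-1

5.08 min^-1


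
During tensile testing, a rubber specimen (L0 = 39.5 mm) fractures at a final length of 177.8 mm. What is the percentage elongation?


Elongation = (Lf - L0) / L0 * 100
= (177.8 - 39.5) / 39.5 * 100
= 138.3 / 39.5 * 100
= 350.1%

350.1%


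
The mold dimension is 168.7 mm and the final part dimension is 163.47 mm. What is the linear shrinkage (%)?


Shrinkage = (mold - part) / mold * 100
= (168.7 - 163.47) / 168.7 * 100
= 5.23 / 168.7 * 100
= 3.1%

3.1%


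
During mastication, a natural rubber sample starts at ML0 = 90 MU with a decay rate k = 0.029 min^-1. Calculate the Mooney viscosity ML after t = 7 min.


ML = ML0 * exp(-k * t)
ML = 90 * exp(-0.029 * 7)
ML = 90 * 0.8163
ML = 73.47 MU

73.47 MU


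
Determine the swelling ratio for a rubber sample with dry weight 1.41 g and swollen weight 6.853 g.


Q = W_swollen / W_dry
Q = 6.853 / 1.41
Q = 4.86

Q = 4.86


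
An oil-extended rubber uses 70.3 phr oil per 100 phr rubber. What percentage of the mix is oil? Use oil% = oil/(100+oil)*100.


Oil % = oil / (100 + oil) * 100
= 70.3 / (100 + 70.3) * 100
= 70.3 / 170.3 * 100
= 41.28%

41.28%


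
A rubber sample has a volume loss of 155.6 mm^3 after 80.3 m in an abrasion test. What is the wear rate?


Rate = volume_loss / distance
= 155.6 / 80.3
= 1.938 mm^3/m

1.938 mm^3/m


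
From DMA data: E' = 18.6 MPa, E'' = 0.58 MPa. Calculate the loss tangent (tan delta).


tan delta = E'' / E'
= 0.58 / 18.6
= 0.0312

tan delta = 0.0312


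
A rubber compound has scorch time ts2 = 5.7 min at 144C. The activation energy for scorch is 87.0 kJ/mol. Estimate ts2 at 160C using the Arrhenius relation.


Convert temperatures: T1 = 144 + 273.15 = 417.15 K, T2 = 160 + 273.15 = 433.15 K
ts2_new = 5.7 * exp(87000 / 8.314 * (1/433.15 - 1/417.15))
1/T2 - 1/T1 = -8.8550e-05
ts2_new = 2.26 min

2.26 min


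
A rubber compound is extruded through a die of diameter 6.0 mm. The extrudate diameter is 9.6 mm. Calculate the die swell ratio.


Die swell ratio = D_extrudate / D_die
= 9.6 / 6.0
= 1.6

Die swell = 1.6


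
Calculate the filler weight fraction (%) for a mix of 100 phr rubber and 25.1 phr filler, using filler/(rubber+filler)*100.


Filler % = filler / (rubber + filler) * 100
= 25.1 / (100 + 25.1) * 100
= 25.1 / 125.1 * 100
= 20.06%

20.06%


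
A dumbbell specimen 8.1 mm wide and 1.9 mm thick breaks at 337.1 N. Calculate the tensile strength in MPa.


Area = width * thickness = 8.1 * 1.9 = 15.39 mm^2
TS = force / area = 337.1 / 15.39 = 21.9 MPa

21.9 MPa


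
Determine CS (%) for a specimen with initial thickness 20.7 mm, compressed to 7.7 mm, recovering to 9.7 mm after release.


CS = (t0 - recovered) / (t0 - ts) * 100
= (20.7 - 9.7) / (20.7 - 7.7) * 100
= 11.0 / 13.0 * 100
= 84.6%

84.6%


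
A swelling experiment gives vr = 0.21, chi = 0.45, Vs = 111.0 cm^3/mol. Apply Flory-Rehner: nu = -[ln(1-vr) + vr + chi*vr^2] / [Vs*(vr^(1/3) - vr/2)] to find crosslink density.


ln(1 - vr) = ln(1 - 0.21) = -0.2357
Numerator = -((-0.2357) + 0.21 + 0.45 * 0.21^2) = 0.0059
Denominator = 111.0 * (0.21^(1/3) - 0.21/2) = 54.3225
nu = 0.0059 / 54.3225 = 1.0819e-04 mol/cm^3

1.0819e-04 mol/cm^3


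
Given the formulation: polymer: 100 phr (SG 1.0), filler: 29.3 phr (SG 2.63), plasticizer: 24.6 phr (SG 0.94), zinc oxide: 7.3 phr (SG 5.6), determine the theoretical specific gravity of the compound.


Sum of weights = 161.2
Volume contributions:
  polymer: 100/1.0 = 100.0000
  filler: 29.3/2.63 = 11.1407
  plasticizer: 24.6/0.94 = 26.1702
  zinc oxide: 7.3/5.6 = 1.3036
Sum of volumes = 138.6145
SG = 161.2 / 138.6145 = 1.163

SG = 1.163


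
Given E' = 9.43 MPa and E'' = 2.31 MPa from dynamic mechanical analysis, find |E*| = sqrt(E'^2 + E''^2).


|E*| = sqrt(E'^2 + E''^2)
= sqrt(9.43^2 + 2.31^2)
= sqrt(88.9249 + 5.3361)
= 9.709 MPa

9.709 MPa


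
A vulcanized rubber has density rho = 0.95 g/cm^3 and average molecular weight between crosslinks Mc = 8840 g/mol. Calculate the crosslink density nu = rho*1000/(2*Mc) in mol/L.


nu = rho * 1000 / (2 * Mc)
nu = 0.95 * 1000 / (2 * 8840)
nu = 950.0 / 17680
nu = 0.0537 mol/L

0.0537 mol/L


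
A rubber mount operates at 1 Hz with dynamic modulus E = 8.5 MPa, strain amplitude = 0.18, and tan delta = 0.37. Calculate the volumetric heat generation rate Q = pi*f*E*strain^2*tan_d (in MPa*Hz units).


Q = pi * f * E * strain^2 * tan_d
= pi * 1 * 8.5 * 0.18^2 * 0.37
= pi * 1 * 8.5 * 0.0324 * 0.37
= 0.3201

Q = 0.3201


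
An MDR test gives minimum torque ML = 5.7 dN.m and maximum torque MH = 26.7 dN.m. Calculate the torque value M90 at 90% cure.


M90 = ML + 0.9 * (MH - ML)
M90 = 5.7 + 0.9 * (26.7 - 5.7)
M90 = 5.7 + 0.9 * 21.0
M90 = 24.6 dN.m

24.6 dN.m


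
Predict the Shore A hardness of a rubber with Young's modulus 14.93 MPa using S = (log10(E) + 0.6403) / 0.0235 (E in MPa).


log10(E) = 0.0235*S - 0.6403  =>  S = (log10(E) + 0.6403) / 0.0235
log10(14.93) = 1.174060
S = (1.174060 + 0.6403) / 0.0235 = 1.814360 / 0.0235
S = 77.2

Shore A = 77.2


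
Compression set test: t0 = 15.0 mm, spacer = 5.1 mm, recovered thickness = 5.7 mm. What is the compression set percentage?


CS = (t0 - recovered) / (t0 - ts) * 100
= (15.0 - 5.7) / (15.0 - 5.1) * 100
= 9.3 / 9.9 * 100
= 93.9%

93.9%


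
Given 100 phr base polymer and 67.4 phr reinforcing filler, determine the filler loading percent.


Filler % = filler / (rubber + filler) * 100
= 67.4 / (100 + 67.4) * 100
= 67.4 / 167.4 * 100
= 40.26%

40.26%


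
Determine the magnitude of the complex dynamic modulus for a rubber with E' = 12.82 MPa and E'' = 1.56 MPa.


|E*| = sqrt(E'^2 + E''^2)
= sqrt(12.82^2 + 1.56^2)
= sqrt(164.3524 + 2.4336)
= 12.915 MPa

12.915 MPa


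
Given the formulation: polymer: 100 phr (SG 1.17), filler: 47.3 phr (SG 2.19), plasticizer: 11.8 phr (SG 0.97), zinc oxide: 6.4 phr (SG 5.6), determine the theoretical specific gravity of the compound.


Sum of weights = 165.5
Volume contributions:
  polymer: 100/1.17 = 85.4701
  filler: 47.3/2.19 = 21.5982
  plasticizer: 11.8/0.97 = 12.1649
  zinc oxide: 6.4/5.6 = 1.1429
Sum of volumes = 120.3761
SG = 165.5 / 120.3761 = 1.375

SG = 1.375


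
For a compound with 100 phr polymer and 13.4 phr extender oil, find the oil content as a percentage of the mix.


Oil % = oil / (100 + oil) * 100
= 13.4 / (100 + 13.4) * 100
= 13.4 / 113.4 * 100
= 11.82%

11.82%


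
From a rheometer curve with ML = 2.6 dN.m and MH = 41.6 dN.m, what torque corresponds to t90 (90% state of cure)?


M90 = ML + 0.9 * (MH - ML)
M90 = 2.6 + 0.9 * (41.6 - 2.6)
M90 = 2.6 + 0.9 * 39.0
M90 = 37.7 dN.m

37.7 dN.m


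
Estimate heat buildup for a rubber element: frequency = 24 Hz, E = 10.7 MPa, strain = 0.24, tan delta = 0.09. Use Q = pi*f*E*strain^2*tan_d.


Q = pi * f * E * strain^2 * tan_d
= pi * 24 * 10.7 * 0.24^2 * 0.09
= pi * 24 * 10.7 * 0.0576 * 0.09
= 4.1822

Q = 4.1822


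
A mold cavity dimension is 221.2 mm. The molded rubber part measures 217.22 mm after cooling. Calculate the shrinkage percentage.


Shrinkage = (mold - part) / mold * 100
= (221.2 - 217.22) / 221.2 * 100
= 3.98 / 221.2 * 100
= 1.8%

1.8%


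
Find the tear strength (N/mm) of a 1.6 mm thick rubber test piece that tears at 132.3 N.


Tear strength = force / thickness
= 132.3 / 1.6
= 82.69 N/mm

82.69 N/mm


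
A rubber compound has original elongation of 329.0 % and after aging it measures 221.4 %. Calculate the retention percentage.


Retention = aged / original * 100
= 221.4 / 329.0 * 100
= 67.3%

67.3%


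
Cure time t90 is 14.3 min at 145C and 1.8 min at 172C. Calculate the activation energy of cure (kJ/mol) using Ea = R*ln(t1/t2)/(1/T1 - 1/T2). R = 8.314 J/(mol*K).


T1 = 418.15 K, T2 = 445.15 K
1/T1 - 1/T2 = 1.4505e-04
ln(t1/t2) = ln(14.3/1.8) = 2.0725
Ea = 8.314 * 2.0725 / 1.4505e-04 = 118788.2787 J/mol
Ea = 118.79 kJ/mol

118.79 kJ/mol


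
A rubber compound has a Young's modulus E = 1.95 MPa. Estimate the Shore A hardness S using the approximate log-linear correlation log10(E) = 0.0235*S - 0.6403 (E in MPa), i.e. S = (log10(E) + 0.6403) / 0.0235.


log10(E) = 0.0235*S - 0.6403  =>  S = (log10(E) + 0.6403) / 0.0235
log10(1.95) = 0.290035
S = (0.290035 + 0.6403) / 0.0235 = 0.930335 / 0.0235
S = 39.6

Shore A = 39.6


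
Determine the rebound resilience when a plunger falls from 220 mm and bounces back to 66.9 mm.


Resilience = h_rebound / h_drop * 100
= 66.9 / 220 * 100
= 30.4%

30.4%


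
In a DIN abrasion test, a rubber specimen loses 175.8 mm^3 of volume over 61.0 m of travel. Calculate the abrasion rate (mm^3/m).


Rate = volume_loss / distance
= 175.8 / 61.0
= 2.882 mm^3/m

2.882 mm^3/m


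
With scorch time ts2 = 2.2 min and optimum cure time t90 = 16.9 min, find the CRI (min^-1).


CRI = 100 / (t90 - ts2)
= 100 / (16.9 - 2.2)
= 100 / 14.7
= 6.8 min^-1

6.8 min^-1


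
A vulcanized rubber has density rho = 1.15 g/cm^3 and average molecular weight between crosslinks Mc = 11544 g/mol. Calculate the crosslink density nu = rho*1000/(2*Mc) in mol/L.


nu = rho * 1000 / (2 * Mc)
nu = 1.15 * 1000 / (2 * 11544)
nu = 1150.0 / 23088
nu = 0.0498 mol/L

0.0498 mol/L


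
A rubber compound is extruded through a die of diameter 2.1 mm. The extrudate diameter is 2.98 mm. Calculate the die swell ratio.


Die swell ratio = D_extrudate / D_die
= 2.98 / 2.1
= 1.419

Die swell = 1.419


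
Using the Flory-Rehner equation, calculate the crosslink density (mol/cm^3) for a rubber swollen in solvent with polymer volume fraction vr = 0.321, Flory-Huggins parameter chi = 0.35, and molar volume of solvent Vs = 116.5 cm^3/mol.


ln(1 - vr) = ln(1 - 0.321) = -0.3871
Numerator = -((-0.3871) + 0.321 + 0.35 * 0.321^2) = 0.0301
Denominator = 116.5 * (0.321^(1/3) - 0.321/2) = 61.0695
nu = 0.0301 / 61.0695 = 4.9239e-04 mol/cm^3

4.9239e-04 mol/cm^3


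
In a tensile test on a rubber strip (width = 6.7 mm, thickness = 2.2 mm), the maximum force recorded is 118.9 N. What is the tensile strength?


Area = width * thickness = 6.7 * 2.2 = 14.74 mm^2
TS = force / area = 118.9 / 14.74 = 8.07 MPa

8.07 MPa


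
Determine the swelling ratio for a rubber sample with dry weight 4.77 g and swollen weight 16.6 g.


Q = W_swollen / W_dry
Q = 16.6 / 4.77
Q = 3.48

Q = 3.48


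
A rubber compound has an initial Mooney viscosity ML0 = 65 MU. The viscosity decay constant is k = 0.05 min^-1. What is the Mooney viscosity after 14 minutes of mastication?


ML = ML0 * exp(-k * t)
ML = 65 * exp(-0.05 * 14)
ML = 65 * 0.4966
ML = 32.28 MU

32.28 MU


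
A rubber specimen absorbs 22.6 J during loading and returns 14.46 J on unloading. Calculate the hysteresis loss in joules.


Hysteresis loss = loading - unloading
= 22.6 - 14.46
= 8.14 J

8.14 J


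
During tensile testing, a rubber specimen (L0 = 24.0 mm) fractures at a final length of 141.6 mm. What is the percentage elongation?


Elongation = (Lf - L0) / L0 * 100
= (141.6 - 24.0) / 24.0 * 100
= 117.6 / 24.0 * 100
= 490.0%

490.0%


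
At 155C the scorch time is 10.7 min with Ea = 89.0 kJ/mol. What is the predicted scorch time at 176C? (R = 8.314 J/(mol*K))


Convert temperatures: T1 = 155 + 273.15 = 428.15 K, T2 = 176 + 273.15 = 449.15 K
ts2_new = 10.7 * exp(89000 / 8.314 * (1/449.15 - 1/428.15))
1/T2 - 1/T1 = -1.0920e-04
ts2_new = 3.32 min

3.32 min


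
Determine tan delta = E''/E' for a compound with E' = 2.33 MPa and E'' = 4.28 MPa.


tan delta = E'' / E'
= 4.28 / 2.33
= 1.8369

tan delta = 1.8369


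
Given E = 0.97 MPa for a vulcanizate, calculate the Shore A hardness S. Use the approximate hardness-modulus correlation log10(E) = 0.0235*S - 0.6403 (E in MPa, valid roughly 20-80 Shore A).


log10(E) = 0.0235*S - 0.6403  =>  S = (log10(E) + 0.6403) / 0.0235
log10(0.97) = -0.013228
S = (-0.013228 + 0.6403) / 0.0235 = 0.627072 / 0.0235
S = 26.7

Shore A = 26.7


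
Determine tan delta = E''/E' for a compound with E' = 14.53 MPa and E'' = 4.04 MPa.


tan delta = E'' / E'
= 4.04 / 14.53
= 0.278

tan delta = 0.278


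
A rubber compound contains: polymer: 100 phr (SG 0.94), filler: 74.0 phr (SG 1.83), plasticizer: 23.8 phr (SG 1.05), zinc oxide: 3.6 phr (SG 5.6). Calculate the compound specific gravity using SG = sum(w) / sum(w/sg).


Sum of weights = 201.4
Volume contributions:
  polymer: 100/0.94 = 106.3830
  filler: 74.0/1.83 = 40.4372
  plasticizer: 23.8/1.05 = 22.6667
  zinc oxide: 3.6/5.6 = 0.6429
Sum of volumes = 170.1297
SG = 201.4 / 170.1297 = 1.184

SG = 1.184


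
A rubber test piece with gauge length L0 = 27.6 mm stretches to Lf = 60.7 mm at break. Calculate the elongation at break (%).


Elongation = (Lf - L0) / L0 * 100
= (60.7 - 27.6) / 27.6 * 100
= 33.1 / 27.6 * 100
= 119.9%

119.9%


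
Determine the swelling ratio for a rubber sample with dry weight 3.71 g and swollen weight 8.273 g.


Q = W_swollen / W_dry
Q = 8.273 / 3.71
Q = 2.23

Q = 2.23


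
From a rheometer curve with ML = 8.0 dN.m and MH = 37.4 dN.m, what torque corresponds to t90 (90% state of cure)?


M90 = ML + 0.9 * (MH - ML)
M90 = 8.0 + 0.9 * (37.4 - 8.0)
M90 = 8.0 + 0.9 * 29.4
M90 = 34.46 dN.m

34.46 dN.m


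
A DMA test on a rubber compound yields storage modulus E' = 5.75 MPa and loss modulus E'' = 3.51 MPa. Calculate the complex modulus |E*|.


|E*| = sqrt(E'^2 + E''^2)
= sqrt(5.75^2 + 3.51^2)
= sqrt(33.0625 + 12.3201)
= 6.737 MPa

6.737 MPa


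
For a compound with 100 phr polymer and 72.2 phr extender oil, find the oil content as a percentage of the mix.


Oil % = oil / (100 + oil) * 100
= 72.2 / (100 + 72.2) * 100
= 72.2 / 172.2 * 100
= 41.93%

41.93%


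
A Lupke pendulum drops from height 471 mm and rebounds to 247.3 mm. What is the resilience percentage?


Resilience = h_rebound / h_drop * 100
= 247.3 / 471 * 100
= 52.5%

52.5%


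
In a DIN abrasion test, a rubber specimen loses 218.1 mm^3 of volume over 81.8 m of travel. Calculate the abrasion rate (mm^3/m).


Rate = volume_loss / distance
= 218.1 / 81.8
= 2.666 mm^3/m

2.666 mm^3/m


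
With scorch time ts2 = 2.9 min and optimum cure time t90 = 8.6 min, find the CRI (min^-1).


CRI = 100 / (t90 - ts2)
= 100 / (8.6 - 2.9)
= 100 / 5.7
= 17.54 min^-1

17.54 min^-1


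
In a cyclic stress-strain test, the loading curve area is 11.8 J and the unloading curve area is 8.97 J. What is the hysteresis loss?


Hysteresis loss = loading - unloading
= 11.8 - 8.97
= 2.83 J

2.83 J


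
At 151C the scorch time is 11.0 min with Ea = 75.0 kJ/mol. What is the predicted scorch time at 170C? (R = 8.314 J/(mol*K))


Convert temperatures: T1 = 151 + 273.15 = 424.15 K, T2 = 170 + 273.15 = 443.15 K
ts2_new = 11.0 * exp(75000 / 8.314 * (1/443.15 - 1/424.15))
1/T2 - 1/T1 = -1.0108e-04
ts2_new = 4.42 min

4.42 min


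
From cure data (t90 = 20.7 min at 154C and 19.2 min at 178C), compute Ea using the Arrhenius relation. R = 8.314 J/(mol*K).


T1 = 427.15 K, T2 = 451.15 K
1/T1 - 1/T2 = 1.2454e-04
ln(t1/t2) = ln(20.7/19.2) = 0.0752
Ea = 8.314 * 0.0752 / 1.2454e-04 = 5021.7285 J/mol
Ea = 5.02 kJ/mol

5.02 kJ/mol


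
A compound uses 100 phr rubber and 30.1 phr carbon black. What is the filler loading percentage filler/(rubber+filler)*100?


Filler % = filler / (rubber + filler) * 100
= 30.1 / (100 + 30.1) * 100
= 30.1 / 130.1 * 100
= 23.14%

23.14%


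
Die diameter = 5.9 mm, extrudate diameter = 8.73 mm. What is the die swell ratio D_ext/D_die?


Die swell ratio = D_extrudate / D_die
= 8.73 / 5.9
= 1.48

Die swell = 1.48


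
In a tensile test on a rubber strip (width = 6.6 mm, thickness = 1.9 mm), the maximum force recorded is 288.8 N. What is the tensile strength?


Area = width * thickness = 6.6 * 1.9 = 12.54 mm^2
TS = force / area = 288.8 / 12.54 = 23.03 MPa

23.03 MPa


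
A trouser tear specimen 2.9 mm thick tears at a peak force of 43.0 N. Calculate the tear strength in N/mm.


Tear strength = force / thickness
= 43.0 / 2.9
= 14.83 N/mm

14.83 N/mm


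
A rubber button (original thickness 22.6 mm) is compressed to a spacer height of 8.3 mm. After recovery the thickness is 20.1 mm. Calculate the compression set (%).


CS = (t0 - recovered) / (t0 - ts) * 100
= (22.6 - 20.1) / (22.6 - 8.3) * 100
= 2.5 / 14.3 * 100
= 17.5%

17.5%


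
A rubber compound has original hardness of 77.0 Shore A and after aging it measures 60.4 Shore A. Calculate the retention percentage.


Retention = aged / original * 100
= 60.4 / 77.0 * 100
= 78.4%

78.4%


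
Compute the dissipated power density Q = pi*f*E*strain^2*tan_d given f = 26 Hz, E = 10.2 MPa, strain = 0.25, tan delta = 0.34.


Q = pi * f * E * strain^2 * tan_d
= pi * 26 * 10.2 * 0.25^2 * 0.34
= pi * 26 * 10.2 * 0.0625 * 0.34
= 17.7044

Q = 17.7044


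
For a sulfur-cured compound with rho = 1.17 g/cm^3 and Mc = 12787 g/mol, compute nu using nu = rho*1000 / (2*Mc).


nu = rho * 1000 / (2 * Mc)
nu = 1.17 * 1000 / (2 * 12787)
nu = 1170.0 / 25574
nu = 0.0457 mol/L

0.0457 mol/L


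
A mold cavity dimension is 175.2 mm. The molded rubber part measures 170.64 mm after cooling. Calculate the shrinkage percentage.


Shrinkage = (mold - part) / mold * 100
= (175.2 - 170.64) / 175.2 * 100
= 4.56 / 175.2 * 100
= 2.6%

2.6%


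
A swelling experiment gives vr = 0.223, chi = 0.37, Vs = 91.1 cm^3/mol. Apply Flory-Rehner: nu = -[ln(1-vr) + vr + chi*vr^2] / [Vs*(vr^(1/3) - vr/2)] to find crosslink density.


ln(1 - vr) = ln(1 - 0.223) = -0.2523
Numerator = -((-0.2523) + 0.223 + 0.37 * 0.223^2) = 0.0109
Denominator = 91.1 * (0.223^(1/3) - 0.223/2) = 45.0865
nu = 0.0109 / 45.0865 = 2.4209e-04 mol/cm^3

2.4209e-04 mol/cm^3


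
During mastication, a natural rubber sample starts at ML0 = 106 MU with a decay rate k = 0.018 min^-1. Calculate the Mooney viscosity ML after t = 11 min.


ML = ML0 * exp(-k * t)
ML = 106 * exp(-0.018 * 11)
ML = 106 * 0.8204
ML = 86.96 MU

86.96 MU


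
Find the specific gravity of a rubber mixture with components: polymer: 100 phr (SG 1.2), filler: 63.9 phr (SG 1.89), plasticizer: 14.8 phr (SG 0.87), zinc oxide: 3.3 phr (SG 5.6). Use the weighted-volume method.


Sum of weights = 182.0
Volume contributions:
  polymer: 100/1.2 = 83.3333
  filler: 63.9/1.89 = 33.8095
  plasticizer: 14.8/0.87 = 17.0115
  zinc oxide: 3.3/5.6 = 0.5893
Sum of volumes = 134.7436
SG = 182.0 / 134.7436 = 1.351

SG = 1.351


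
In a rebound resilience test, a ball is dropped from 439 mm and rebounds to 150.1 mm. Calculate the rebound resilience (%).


Resilience = h_rebound / h_drop * 100
= 150.1 / 439 * 100
= 34.2%

34.2%


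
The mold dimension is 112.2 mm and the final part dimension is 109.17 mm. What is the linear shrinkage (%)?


Shrinkage = (mold - part) / mold * 100
= (112.2 - 109.17) / 112.2 * 100
= 3.03 / 112.2 * 100
= 2.7%

2.7%


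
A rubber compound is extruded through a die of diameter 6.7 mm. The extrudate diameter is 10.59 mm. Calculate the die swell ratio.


Die swell ratio = D_extrudate / D_die
= 10.59 / 6.7
= 1.581

Die swell = 1.581


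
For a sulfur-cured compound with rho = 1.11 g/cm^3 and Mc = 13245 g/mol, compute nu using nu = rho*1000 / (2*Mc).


nu = rho * 1000 / (2 * Mc)
nu = 1.11 * 1000 / (2 * 13245)
nu = 1110.0 / 26490
nu = 0.0419 mol/L

0.0419 mol/L


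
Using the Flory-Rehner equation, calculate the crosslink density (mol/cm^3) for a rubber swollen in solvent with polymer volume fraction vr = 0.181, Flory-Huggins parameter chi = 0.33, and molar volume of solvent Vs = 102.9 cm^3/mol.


ln(1 - vr) = ln(1 - 0.181) = -0.1997
Numerator = -((-0.1997) + 0.181 + 0.33 * 0.181^2) = 0.0079
Denominator = 102.9 * (0.181^(1/3) - 0.181/2) = 48.8945
nu = 0.0079 / 48.8945 = 1.6076e-04 mol/cm^3

1.6076e-04 mol/cm^3


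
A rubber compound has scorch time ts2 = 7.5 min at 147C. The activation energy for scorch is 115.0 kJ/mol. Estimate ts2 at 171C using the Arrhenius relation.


Convert temperatures: T1 = 147 + 273.15 = 420.15 K, T2 = 171 + 273.15 = 444.15 K
ts2_new = 7.5 * exp(115000 / 8.314 * (1/444.15 - 1/420.15))
1/T2 - 1/T1 = -1.2861e-04
ts2_new = 1.27 min

1.27 min


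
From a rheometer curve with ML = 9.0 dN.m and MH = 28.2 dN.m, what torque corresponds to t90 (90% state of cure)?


M90 = ML + 0.9 * (MH - ML)
M90 = 9.0 + 0.9 * (28.2 - 9.0)
M90 = 9.0 + 0.9 * 19.2
M90 = 26.28 dN.m

26.28 dN.m


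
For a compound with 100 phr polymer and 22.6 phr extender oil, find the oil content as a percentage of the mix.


Oil % = oil / (100 + oil) * 100
= 22.6 / (100 + 22.6) * 100
= 22.6 / 122.6 * 100
= 18.43%

18.43%


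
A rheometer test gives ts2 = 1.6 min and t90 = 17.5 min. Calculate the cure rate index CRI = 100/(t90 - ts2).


CRI = 100 / (t90 - ts2)
= 100 / (17.5 - 1.6)
= 100 / 15.9
= 6.29 min^-1

6.29 min^-1


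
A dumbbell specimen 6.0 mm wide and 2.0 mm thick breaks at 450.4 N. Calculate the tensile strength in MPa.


Area = width * thickness = 6.0 * 2.0 = 12.0 mm^2
TS = force / area = 450.4 / 12.0 = 37.53 MPa

37.53 MPa


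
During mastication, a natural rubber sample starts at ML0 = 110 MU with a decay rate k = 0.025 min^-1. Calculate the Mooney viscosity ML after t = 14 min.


ML = ML0 * exp(-k * t)
ML = 110 * exp(-0.025 * 14)
ML = 110 * 0.7047
ML = 77.52 MU

77.52 MU


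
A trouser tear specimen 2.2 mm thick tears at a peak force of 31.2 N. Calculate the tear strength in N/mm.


Tear strength = force / thickness
= 31.2 / 2.2
= 14.18 N/mm

14.18 N/mm


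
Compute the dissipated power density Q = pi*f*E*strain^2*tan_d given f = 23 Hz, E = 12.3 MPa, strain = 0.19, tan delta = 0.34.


Q = pi * f * E * strain^2 * tan_d
= pi * 23 * 12.3 * 0.19^2 * 0.34
= pi * 23 * 12.3 * 0.0361 * 0.34
= 10.9086

Q = 10.9086


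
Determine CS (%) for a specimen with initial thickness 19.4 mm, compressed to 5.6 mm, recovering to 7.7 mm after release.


CS = (t0 - recovered) / (t0 - ts) * 100
= (19.4 - 7.7) / (19.4 - 5.6) * 100
= 11.7 / 13.8 * 100
= 84.8%

84.8%


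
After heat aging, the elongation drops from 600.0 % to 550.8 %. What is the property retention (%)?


Retention = aged / original * 100
= 550.8 / 600.0 * 100
= 91.8%

91.8%


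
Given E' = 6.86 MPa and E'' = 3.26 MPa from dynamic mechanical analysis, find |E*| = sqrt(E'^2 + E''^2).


|E*| = sqrt(E'^2 + E''^2)
= sqrt(6.86^2 + 3.26^2)
= sqrt(47.0596 + 10.6276)
= 7.595 MPa

7.595 MPa


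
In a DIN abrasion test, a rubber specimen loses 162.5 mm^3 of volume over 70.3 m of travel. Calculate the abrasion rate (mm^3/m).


Rate = volume_loss / distance
= 162.5 / 70.3
= 2.312 mm^3/m

2.312 mm^3/m


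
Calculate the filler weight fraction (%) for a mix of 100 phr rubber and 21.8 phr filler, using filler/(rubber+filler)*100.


Filler % = filler / (rubber + filler) * 100
= 21.8 / (100 + 21.8) * 100
= 21.8 / 121.8 * 100
= 17.9%

17.9%


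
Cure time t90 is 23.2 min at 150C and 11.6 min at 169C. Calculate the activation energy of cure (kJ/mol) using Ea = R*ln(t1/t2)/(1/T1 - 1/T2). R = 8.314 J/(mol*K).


T1 = 423.15 K, T2 = 442.15 K
1/T1 - 1/T2 = 1.0155e-04
ln(t1/t2) = ln(23.2/11.6) = 0.6931
Ea = 8.314 * 0.6931 / 1.0155e-04 = 56747.3852 J/mol
Ea = 56.75 kJ/mol

56.75 kJ/mol


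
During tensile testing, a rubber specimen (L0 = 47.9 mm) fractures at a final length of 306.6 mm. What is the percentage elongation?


Elongation = (Lf - L0) / L0 * 100
= (306.6 - 47.9) / 47.9 * 100
= 258.7 / 47.9 * 100
= 540.1%

540.1%


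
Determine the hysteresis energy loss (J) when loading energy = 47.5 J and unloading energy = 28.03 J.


Hysteresis loss = loading - unloading
= 47.5 - 28.03
= 19.47 J

19.47 J


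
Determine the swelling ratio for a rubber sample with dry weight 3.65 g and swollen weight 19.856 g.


Q = W_swollen / W_dry
Q = 19.856 / 3.65
Q = 5.44

Q = 5.44


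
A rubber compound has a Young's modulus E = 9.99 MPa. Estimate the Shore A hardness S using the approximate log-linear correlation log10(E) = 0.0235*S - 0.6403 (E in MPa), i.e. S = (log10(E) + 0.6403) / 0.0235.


log10(E) = 0.0235*S - 0.6403  =>  S = (log10(E) + 0.6403) / 0.0235
log10(9.99) = 0.999565
S = (0.999565 + 0.6403) / 0.0235 = 1.639865 / 0.0235
S = 69.8

Shore A = 69.8


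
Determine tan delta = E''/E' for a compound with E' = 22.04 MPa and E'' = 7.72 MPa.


tan delta = E'' / E'
= 7.72 / 22.04
= 0.3503

tan delta = 0.3503


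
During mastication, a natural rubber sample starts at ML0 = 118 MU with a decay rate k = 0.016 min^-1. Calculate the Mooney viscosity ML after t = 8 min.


ML = ML0 * exp(-k * t)
ML = 118 * exp(-0.016 * 8)
ML = 118 * 0.8799
ML = 103.82 MU

103.82 MU


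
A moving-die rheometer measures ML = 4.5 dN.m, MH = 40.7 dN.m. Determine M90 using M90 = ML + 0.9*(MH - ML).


M90 = ML + 0.9 * (MH - ML)
M90 = 4.5 + 0.9 * (40.7 - 4.5)
M90 = 4.5 + 0.9 * 36.2
M90 = 37.08 dN.m

37.08 dN.m


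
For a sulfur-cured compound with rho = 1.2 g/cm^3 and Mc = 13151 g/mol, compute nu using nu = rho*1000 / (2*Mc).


nu = rho * 1000 / (2 * Mc)
nu = 1.2 * 1000 / (2 * 13151)
nu = 1200.0 / 26302
nu = 0.0456 mol/L

0.0456 mol/L


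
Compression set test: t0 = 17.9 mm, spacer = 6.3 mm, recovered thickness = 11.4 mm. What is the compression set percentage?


CS = (t0 - recovered) / (t0 - ts) * 100
= (17.9 - 11.4) / (17.9 - 6.3) * 100
= 6.5 / 11.6 * 100
= 56.0%

56.0%


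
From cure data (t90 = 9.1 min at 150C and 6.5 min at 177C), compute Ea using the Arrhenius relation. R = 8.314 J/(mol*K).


T1 = 423.15 K, T2 = 450.15 K
1/T1 - 1/T2 = 1.4175e-04
ln(t1/t2) = ln(9.1/6.5) = 0.3365
Ea = 8.314 * 0.3365 / 1.4175e-04 = 19735.4526 J/mol
Ea = 19.74 kJ/mol

19.74 kJ/mol


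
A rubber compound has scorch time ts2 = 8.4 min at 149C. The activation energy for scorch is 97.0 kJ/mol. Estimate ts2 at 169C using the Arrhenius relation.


Convert temperatures: T1 = 149 + 273.15 = 422.15 K, T2 = 169 + 273.15 = 442.15 K
ts2_new = 8.4 * exp(97000 / 8.314 * (1/442.15 - 1/422.15))
1/T2 - 1/T1 = -1.0715e-04
ts2_new = 2.41 min

2.41 min
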